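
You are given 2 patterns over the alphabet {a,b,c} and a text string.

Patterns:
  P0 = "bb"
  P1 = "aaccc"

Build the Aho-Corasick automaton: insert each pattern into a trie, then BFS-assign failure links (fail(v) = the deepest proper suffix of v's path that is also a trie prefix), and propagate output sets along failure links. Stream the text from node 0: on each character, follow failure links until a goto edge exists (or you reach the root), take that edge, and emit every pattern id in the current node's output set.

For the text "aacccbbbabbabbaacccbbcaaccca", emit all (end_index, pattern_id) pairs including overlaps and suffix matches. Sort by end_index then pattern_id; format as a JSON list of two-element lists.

Build:
Trie nodes:
  0='ε' goto a→3 b→1
  1='b' goto b→2
  2='bb' goto ·  [P0 ends]
  3='a' goto a→4
  4='aa' goto c→5
  5='aac' goto c→6
  6='aacc' goto c→7
  7='aaccc' goto ·  [P1 ends]

BFS fail/out derivation:
  n1('b'): parent n0 fail=0; on 'b' 0 → fail=0;  out ∅∪∅=∅
  n3('a'): parent n0 fail=0; on 'a' 0 → fail=0;  out ∅∪∅=∅
  n2('bb'): parent n1 fail=0; on 'b' 0 → fail=1;  out {0}∪∅={0}
  n4('aa'): parent n3 fail=0; on 'a' 0 → fail=3;  out ∅∪∅=∅
  n5('aac'): parent n4 fail=3; on 'c' 3→0 → fail=0;  out ∅∪∅=∅
  n6('aacc'): parent n5 fail=0; on 'c' 0 → fail=0;  out ∅∪∅=∅
  n7('aaccc'): parent n6 fail=0; on 'c' 0 → fail=0;  out {1}∪∅={1}

Scan:
i=0 'a': node 0→3
i=1 'a': node 3→4
i=2 'c': node 4→5
i=3 'c': node 5→6
i=4 'c': node 6→7  → match P1@[0:4]
i=5 'b': node 7→1 ·f
i=6 'b': node 1→2  → match P0@[5:6]
i=7 'b': node 2→2 ·f  → match P0@[6:7]
i=8 'a': node 2→3 ·f
i=9 'b': node 3→1 ·f
i=10 'b': node 1→2  → match P0@[9:10]
i=11 'a': node 2→3 ·f
i=12 'b': node 3→1 ·f
i=13 'b': node 1→2  → match P0@[12:13]
i=14 'a': node 2→3 ·f
i=15 'a': node 3→4
i=16 'c': node 4→5
i=17 'c': node 5→6
i=18 'c': node 6→7  → match P1@[14:18]
i=19 'b': node 7→1 ·f
i=20 'b': node 1→2  → match P0@[19:20]
i=21 'c': node 2→0 ·f
i=22 'a': node 0→3
i=23 'a': node 3→4
i=24 'c': node 4→5
i=25 'c': node 5→6
i=26 'c': node 6→7  → match P1@[22:26]
i=27 'a': node 7→3 ·f

Result: [[4,1],[6,0],[7,0],[10,0],[13,0],[18,1],[20,0],[26,1]]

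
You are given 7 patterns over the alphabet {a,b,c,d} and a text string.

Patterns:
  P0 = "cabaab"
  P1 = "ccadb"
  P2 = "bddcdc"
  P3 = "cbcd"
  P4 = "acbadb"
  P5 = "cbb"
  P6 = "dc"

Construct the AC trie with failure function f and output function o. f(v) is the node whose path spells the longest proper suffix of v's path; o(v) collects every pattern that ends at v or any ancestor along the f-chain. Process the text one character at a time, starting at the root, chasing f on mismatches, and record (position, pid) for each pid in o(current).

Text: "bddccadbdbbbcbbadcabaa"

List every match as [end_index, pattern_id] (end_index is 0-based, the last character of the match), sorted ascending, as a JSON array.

Build automaton:
Trie (insert patterns):
  n0 'ε': a→20 b→11 c→1 d→27
  n1 'c': a→2 b→17 c→7
  n2 'ca': b→3
  n3 'cab': a→4
  n4 'caba': a→5
  n5 'cabaa': b→6
  n6 'cabaab': ·  ←P0
  n7 'cc': a→8
  n8 'cca': d→9
  n9 'ccad': b→10
  n10 'ccadb': ·  ←P1
  n11 'b': d→12
  n12 'bd': d→13
  n13 'bdd': c→14
  n14 'bddc': d→15
  n15 'bddcd': c→16
  n16 'bddcdc': ·  ←P2
  n17 'cb': b→26 c→18
  n18 'cbc': d→19
  n19 'cbcd': ·  ←P3
  n20 'a': c→21
  n21 'ac': b→22
  n22 'acb': a→23
  n23 'acba': d→24
  n24 'acbad': b→25
  n25 'acbadb': ·  ←P4
  n26 'cbb': ·  ←P5
  n27 'd': c→28
  n28 'dc': ·  ←P6

Failure links (BFS by depth):
  fail(1) 'c': from fail(0)=0 chase 'c': 0 ⇒ 0;  out=∅∪out(0)=∅
  fail(11) 'b': from fail(0)=0 chase 'b': 0 ⇒ 0;  out=∅∪out(0)=∅
  fail(20) 'a': from fail(0)=0 chase 'a': 0 ⇒ 0;  out=∅∪out(0)=∅
  fail(27) 'd': from fail(0)=0 chase 'd': 0 ⇒ 0;  out=∅∪out(0)=∅
  fail(2) 'ca': from fail(1)=0 chase 'a': 0 ⇒ 20;  out=∅∪out(20)=∅
  fail(7) 'cc': from fail(1)=0 chase 'c': 0 ⇒ 1;  out=∅∪out(1)=∅
  fail(12) 'bd': from fail(11)=0 chase 'd': 0 ⇒ 27;  out=∅∪out(27)=∅
  fail(17) 'cb': from fail(1)=0 chase 'b': 0 ⇒ 11;  out=∅∪out(11)=∅
  fail(21) 'ac': from fail(20)=0 chase 'c': 0 ⇒ 1;  out=∅∪out(1)=∅
  fail(28) 'dc': from fail(27)=0 chase 'c': 0 ⇒ 1;  out={6}∪out(1)={6}
  fail(3) 'cab': from fail(2)=20 chase 'b': 20→0 ⇒ 11;  out=∅∪out(11)=∅
  fail(8) 'cca': from fail(7)=1 chase 'a': 1 ⇒ 2;  out=∅∪out(2)=∅
  fail(13) 'bdd': from fail(12)=27 chase 'd': 27→0 ⇒ 27;  out=∅∪out(27)=∅
  fail(18) 'cbc': from fail(17)=11 chase 'c': 11→0 ⇒ 1;  out=∅∪out(1)=∅
  fail(22) 'acb': from fail(21)=1 chase 'b': 1 ⇒ 17;  out=∅∪out(17)=∅
  fail(26) 'cbb': from fail(17)=11 chase 'b': 11→0 ⇒ 11;  out={5}∪out(11)={5}
  fail(4) 'caba': from fail(3)=11 chase 'a': 11→0 ⇒ 20;  out=∅∪out(20)=∅
  fail(9) 'ccad': from fail(8)=2 chase 'd': 2→20→0 ⇒ 27;  out=∅∪out(27)=∅
  fail(14) 'bddc': from fail(13)=27 chase 'c': 27 ⇒ 28;  out=∅∪out(28)={6}
  fail(19) 'cbcd': from fail(18)=1 chase 'd': 1→0 ⇒ 27;  out={3}∪out(27)={3}
  fail(23) 'acba': from fail(22)=17 chase 'a': 17→11→0 ⇒ 20;  out=∅∪out(20)=∅
  fail(5) 'cabaa': from fail(4)=20 chase 'a': 20→0 ⇒ 20;  out=∅∪out(20)=∅
  fail(10) 'ccadb': from fail(9)=27 chase 'b': 27→0 ⇒ 11;  out={1}∪out(11)={1}
  fail(15) 'bddcd': from fail(14)=28 chase 'd': 28→1→0 ⇒ 27;  out=∅∪out(27)=∅
  fail(24) 'acbad': from fail(23)=20 chase 'd': 20→0 ⇒ 27;  out=∅∪out(27)=∅
  fail(6) 'cabaab': from fail(5)=20 chase 'b': 20→0 ⇒ 11;  out={0}∪out(11)={0}
  fail(16) 'bddcdc': from fail(15)=27 chase 'c': 27 ⇒ 28;  out={2}∪out(28)={2,6}
  fail(25) 'acbadb': from fail(24)=27 chase 'b': 27→0 ⇒ 11;  out={4}∪out(11)={4}

Text stream:
[0] read 'b'  n0⇒n11
[1] read 'd'  n11⇒n12
[2] read 'd'  n12⇒n13
[3] read 'c'  n13⇒n14  ** P6@[2:3]
[4] read 'c'  n14⇒n7 ·f
[5] read 'a'  n7⇒n8
[6] read 'd'  n8⇒n9
[7] read 'b'  n9⇒n10  ** P1@[3:7]
[8] read 'd'  n10⇒n12 ·f
[9] read 'b'  n12⇒n11 ·f
[10] read 'b'  n11⇒n11 ·f
[11] read 'b'  n11⇒n11 ·f
[12] read 'c'  n11⇒n1 ·f
[13] read 'b'  n1⇒n17
[14] read 'b'  n17⇒n26  ** P5@[12:14]
[15] read 'a'  n26⇒n20 ·f
[16] read 'd'  n20⇒n27 ·f
[17] read 'c'  n27⇒n28  ** P6@[16:17]
[18] read 'a'  n28⇒n2 ·f
[19] read 'b'  n2⇒n3
[20] read 'a'  n3⇒n4
[21] read 'a'  n4⇒n5

All matches (sorted): [[3,6],[7,1],[14,5],[17,6]]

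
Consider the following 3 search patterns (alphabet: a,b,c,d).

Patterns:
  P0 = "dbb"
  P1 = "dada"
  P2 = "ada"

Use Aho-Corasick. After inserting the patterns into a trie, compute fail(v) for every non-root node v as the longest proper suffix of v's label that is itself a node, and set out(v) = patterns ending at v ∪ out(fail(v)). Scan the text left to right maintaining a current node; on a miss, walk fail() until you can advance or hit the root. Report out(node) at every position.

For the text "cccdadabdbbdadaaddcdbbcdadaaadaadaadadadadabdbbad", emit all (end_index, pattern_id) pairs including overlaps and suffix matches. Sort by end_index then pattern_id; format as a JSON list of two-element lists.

Build automaton:
Trie nodes:
  n0 'ε': a→7 d→1
  n1 'd': a→4 b→2
  n2 'db': b→3
  n3 'dbb': ·  ←P0
  n4 'da': d→5
  n5 'dad': a→6
  n6 'dada': ·  ←P1
  n7 'a': d→8
  n8 'ad': a→9
  n9 'ada': ·  ←P2

BFS fail/out derivation:
  n1('d'): parent n0 fail=0; on 'd' 0 → fail=0;  out ∅∪∅=∅
  n7('a'): parent n0 fail=0; on 'a' 0 → fail=0;  out ∅∪∅=∅
  n2('db'): parent n1 fail=0; on 'b' 0 → fail=0;  out ∅∪∅=∅
  n4('da'): parent n1 fail=0; on 'a' 0 → fail=7;  out ∅∪∅=∅
  n8('ad'): parent n7 fail=0; on 'd' 0 → fail=1;  out ∅∪∅=∅
  n3('dbb'): parent n2 fail=0; on 'b' 0 → fail=0;  out {0}∪∅={0}
  n5('dad'): parent n4 fail=7; on 'd' 7 → fail=8;  out ∅∪∅=∅
  n9('ada'): parent n8 fail=1; on 'a' 1 → fail=4;  out {2}∪∅={2}
  n6('dada'): parent n5 fail=8; on 'a' 8 → fail=9;  out {1}∪{2}={1,2}

Scan:
i=0 'c': node 0→0
i=1 'c': node 0→0
i=2 'c': node 0→0
i=3 'd': node 0→1
i=4 'a': node 1→4
i=5 'd': node 4→5
i=6 'a': node 5→6  emit P1@[3:6],P2@[4:6]
i=7 'b': node 6→0 (fail-walked)
i=8 'd': node 0→1
i=9 'b': node 1→2
i=10 'b': node 2→3  emit P0@[8:10]
i=11 'd': node 3→1 (fail-walked)
i=12 'a': node 1→4
i=13 'd': node 4→5
i=14 'a': node 5→6  emit P1@[11:14],P2@[12:14]
i=15 'a': node 6→7 (fail-walked)
i=16 'd': node 7→8
i=17 'd': node 8→1 (fail-walked)
i=18 'c': node 1→0 (fail-walked)
i=19 'd': node 0→1
i=20 'b': node 1→2
i=21 'b': node 2→3  emit P0@[19:21]
i=22 'c': node 3→0 (fail-walked)
i=23 'd': node 0→1
i=24 'a': node 1→4
i=25 'd': node 4→5
i=26 'a': node 5→6  emit P1@[23:26],P2@[24:26]
i=27 'a': node 6→7 (fail-walked)
i=28 'a': node 7→7 (fail-walked)
i=29 'd': node 7→8
i=30 'a': node 8→9  emit P2@[28:30]
i=31 'a': node 9→7 (fail-walked)
i=32 'd': node 7→8
i=33 'a': node 8→9  emit P2@[31:33]
i=34 'a': node 9→7 (fail-walked)
i=35 'd': node 7→8
i=36 'a': node 8→9  emit P2@[34:36]
i=37 'd': node 9→5 (fail-walked)
i=38 'a': node 5→6  emit P1@[35:38],P2@[36:38]
i=39 'd': node 6→5 (fail-walked)
i=40 'a': node 5→6  emit P1@[37:40],P2@[38:40]
i=41 'd': node 6→5 (fail-walked)
i=42 'a': node 5→6  emit P1@[39:42],P2@[40:42]
i=43 'b': node 6→0 (fail-walked)
i=44 'd': node 0→1
i=45 'b': node 1→2
i=46 'b': node 2→3  emit P0@[44:46]
i=47 'a': node 3→7 (fail-walked)
i=48 'd': node 7→8

Matches: [[6,1],[6,2],[10,0],[14,1],[14,2],[21,0],[26,1],[26,2],[30,2],[33,2],[36,2],[38,1],[38,2],[40,1],[40,2],[42,1],[42,2],[46,0]]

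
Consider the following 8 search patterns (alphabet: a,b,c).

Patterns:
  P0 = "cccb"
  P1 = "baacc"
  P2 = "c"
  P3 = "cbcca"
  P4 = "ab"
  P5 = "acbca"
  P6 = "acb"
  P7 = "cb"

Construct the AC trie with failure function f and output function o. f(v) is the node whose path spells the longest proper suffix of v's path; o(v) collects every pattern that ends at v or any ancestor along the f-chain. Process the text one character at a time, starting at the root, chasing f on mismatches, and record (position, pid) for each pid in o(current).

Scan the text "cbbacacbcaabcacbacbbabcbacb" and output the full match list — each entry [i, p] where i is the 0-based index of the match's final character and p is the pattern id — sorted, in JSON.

Build automaton:
Trie nodes:
  n0 'ε': a→14 b→5 c→1
  n1 'c': b→10 c→2  ←P2
  n2 'cc': c→3
  n3 'ccc': b→4
  n4 'cccb': ·  ←P0
  n5 'b': a→6
  n6 'ba': a→7
  n7 'baa': c→8
  n8 'baac': c→9
  n9 'baacc': ·  ←P1
  n10 'cb': c→11  ←P7
  n11 'cbc': c→12
  n12 'cbcc': a→13
  n13 'cbcca': ·  ←P3
  n14 'a': b→15 c→16
  n15 'ab': ·  ←P4
  n16 'ac': b→17
  n17 'acb': c→18  ←P6
  n18 'acbc': a→19
  n19 'acbca': ·  ←P5

BFS fail/out derivation:
  n1('c'): parent n0 fail=0; on 'c' 0 → fail=0;  out {2}∪∅={2}
  n5('b'): parent n0 fail=0; on 'b' 0 → fail=0;  out ∅∪∅=∅
  n14('a'): parent n0 fail=0; on 'a' 0 → fail=0;  out ∅∪∅=∅
  n2('cc'): parent n1 fail=0; on 'c' 0 → fail=1;  out ∅∪{2}={2}
  n6('ba'): parent n5 fail=0; on 'a' 0 → fail=14;  out ∅∪∅=∅
  n10('cb'): parent n1 fail=0; on 'b' 0 → fail=5;  out {7}∪∅={7}
  n15('ab'): parent n14 fail=0; on 'b' 0 → fail=5;  out {4}∪∅={4}
  n16('ac'): parent n14 fail=0; on 'c' 0 → fail=1;  out ∅∪{2}={2}
  n3('ccc'): parent n2 fail=1; on 'c' 1 → fail=2;  out ∅∪{2}={2}
  n7('baa'): parent n6 fail=14; on 'a' 14→0 → fail=14;  out ∅∪∅=∅
  n11('cbc'): parent n10 fail=5; on 'c' 5→0 → fail=1;  out ∅∪{2}={2}
  n17('acb'): parent n16 fail=1; on 'b' 1 → fail=10;  out {6}∪{7}={6,7}
  n4('cccb'): parent n3 fail=2; on 'b' 2→1 → fail=10;  out {0}∪{7}={0,7}
  n8('baac'): parent n7 fail=14; on 'c' 14 → fail=16;  out ∅∪{2}={2}
  n12('cbcc'): parent n11 fail=1; on 'c' 1 → fail=2;  out ∅∪{2}={2}
  n18('acbc'): parent n17 fail=10; on 'c' 10 → fail=11;  out ∅∪{2}={2}
  n9('baacc'): parent n8 fail=16; on 'c' 16→1 → fail=2;  out {1}∪{2}={1,2}
  n13('cbcca'): parent n12 fail=2; on 'a' 2→1→0 → fail=14;  out {3}∪∅={3}
  n19('acbca'): parent n18 fail=11; on 'a' 11→1→0 → fail=14;  out {5}∪∅={5}

Run:
i=0 'c': node 0→1  → match P2@[0:0]
i=1 'b': node 1→10  → match P7@[0:1]
i=2 'b': node 10→5 ·f
i=3 'a': node 5→6
i=4 'c': node 6→16 ·f  → match P2@[4:4]
i=5 'a': node 16→14 ·f
i=6 'c': node 14→16  → match P2@[6:6]
i=7 'b': node 16→17  → match P6@[5:7],P7@[6:7]
i=8 'c': node 17→18  → match P2@[8:8]
i=9 'a': node 18→19  → match P5@[5:9]
i=10 'a': node 19→14 ·f
i=11 'b': node 14→15  → match P4@[10:11]
i=12 'c': node 15→1 ·f  → match P2@[12:12]
i=13 'a': node 1→14 ·f
i=14 'c': node 14→16  → match P2@[14:14]
i=15 'b': node 16→17  → match P6@[13:15],P7@[14:15]
i=16 'a': node 17→6 ·f
i=17 'c': node 6→16 ·f  → match P2@[17:17]
i=18 'b': node 16→17  → match P6@[16:18],P7@[17:18]
i=19 'b': node 17→5 ·f
i=20 'a': node 5→6
i=21 'b': node 6→15 ·f  → match P4@[20:21]
i=22 'c': node 15→1 ·f  → match P2@[22:22]
i=23 'b': node 1→10  → match P7@[22:23]
i=24 'a': node 10→6 ·f
i=25 'c': node 6→16 ·f  → match P2@[25:25]
i=26 'b': node 16→17  → match P6@[24:26],P7@[25:26]

Matches: [[0,2],[1,7],[4,2],[6,2],[7,6],[7,7],[8,2],[9,5],[11,4],[12,2],[14,2],[15,6],[15,7],[17,2],[18,6],[18,7],[21,4],[22,2],[23,7],[25,2],[26,6],[26,7]]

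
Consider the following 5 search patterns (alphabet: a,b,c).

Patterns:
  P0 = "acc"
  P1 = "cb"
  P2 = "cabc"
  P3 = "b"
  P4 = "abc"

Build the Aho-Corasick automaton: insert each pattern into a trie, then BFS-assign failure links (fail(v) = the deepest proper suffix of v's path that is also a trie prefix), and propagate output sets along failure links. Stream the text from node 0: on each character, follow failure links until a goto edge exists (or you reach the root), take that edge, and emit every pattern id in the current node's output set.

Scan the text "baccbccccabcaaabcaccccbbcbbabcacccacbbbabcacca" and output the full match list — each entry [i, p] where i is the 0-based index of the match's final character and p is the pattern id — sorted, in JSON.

Build:
Trie (insert patterns):
  0='ε' goto a→1 b→9 c→4
  1='a' goto b→10 c→2
  2='ac' goto c→3
  3='acc' goto ·  ←P0
  4='c' goto a→6 b→5
  5='cb' goto ·  ←P1
  6='ca' goto b→7
  7='cab' goto c→8
  8='cabc' goto ·  ←P2
  9='b' goto ·  ←P3
  10='ab' goto c→11
  11='abc' goto ·  ←P4

Failure links (BFS by depth):
  fail(1) 'a': from fail(0)=0 chase 'a': 0 ⇒ 0;  out=∅∪out(0)=∅
  fail(4) 'c': from fail(0)=0 chase 'c': 0 ⇒ 0;  out=∅∪out(0)=∅
  fail(9) 'b': from fail(0)=0 chase 'b': 0 ⇒ 0;  out={3}∪out(0)={3}
  fail(2) 'ac': from fail(1)=0 chase 'c': 0 ⇒ 4;  out=∅∪out(4)=∅
  fail(5) 'cb': from fail(4)=0 chase 'b': 0 ⇒ 9;  out={1}∪out(9)={1,3}
  fail(6) 'ca': from fail(4)=0 chase 'a': 0 ⇒ 1;  out=∅∪out(1)=∅
  fail(10) 'ab': from fail(1)=0 chase 'b': 0 ⇒ 9;  out=∅∪out(9)={3}
  fail(3) 'acc': from fail(2)=4 chase 'c': 4→0 ⇒ 4;  out={0}∪out(4)={0}
  fail(7) 'cab': from fail(6)=1 chase 'b': 1 ⇒ 10;  out=∅∪out(10)={3}
  fail(11) 'abc': from fail(10)=9 chase 'c': 9→0 ⇒ 4;  out={4}∪out(4)={4}
  fail(8) 'cabc': from fail(7)=10 chase 'c': 10 ⇒ 11;  out={2}∪out(11)={2,4}

Text stream:
pos 0 'b': at 9  → match P3@[0:0]
pos 1 'a': at 1 (fail-walked)
pos 2 'c': at 2
pos 3 'c': at 3  → match P0@[1:3]
pos 4 'b': at 5 (fail-walked)  → match P1@[3:4],P3@[4:4]
pos 5 'c': at 4 (fail-walked)
pos 6 'c': at 4 (fail-walked)
pos 7 'c': at 4 (fail-walked)
pos 8 'c': at 4 (fail-walked)
pos 9 'a': at 6
pos 10 'b': at 7  → match P3@[10:10]
pos 11 'c': at 8  → match P2@[8:11],P4@[9:11]
pos 12 'a': at 6 (fail-walked)
pos 13 'a': at 1 (fail-walked)
pos 14 'a': at 1 (fail-walked)
pos 15 'b': at 10  → match P3@[15:15]
pos 16 'c': at 11  → match P4@[14:16]
pos 17 'a': at 6 (fail-walked)
pos 18 'c': at 2 (fail-walked)
pos 19 'c': at 3  → match P0@[17:19]
pos 20 'c': at 4 (fail-walked)
pos 21 'c': at 4 (fail-walked)
pos 22 'b': at 5  → match P1@[21:22],P3@[22:22]
pos 23 'b': at 9 (fail-walked)  → match P3@[23:23]
pos 24 'c': at 4 (fail-walked)
pos 25 'b': at 5  → match P1@[24:25],P3@[25:25]
pos 26 'b': at 9 (fail-walked)  → match P3@[26:26]
pos 27 'a': at 1 (fail-walked)
pos 28 'b': at 10  → match P3@[28:28]
pos 29 'c': at 11  → match P4@[27:29]
pos 30 'a': at 6 (fail-walked)
pos 31 'c': at 2 (fail-walked)
pos 32 'c': at 3  → match P0@[30:32]
pos 33 'c': at 4 (fail-walked)
pos 34 'a': at 6
pos 35 'c': at 2 (fail-walked)
pos 36 'b': at 5 (fail-walked)  → match P1@[35:36],P3@[36:36]
pos 37 'b': at 9 (fail-walked)  → match P3@[37:37]
pos 38 'b': at 9 (fail-walked)  → match P3@[38:38]
pos 39 'a': at 1 (fail-walked)
pos 40 'b': at 10  → match P3@[40:40]
pos 41 'c': at 11  → match P4@[39:41]
pos 42 'a': at 6 (fail-walked)
pos 43 'c': at 2 (fail-walked)
pos 44 'c': at 3  → match P0@[42:44]
pos 45 'a': at 6 (fail-walked)

All matches (sorted): [[0,3],[3,0],[4,1],[4,3],[10,3],[11,2],[11,4],[15,3],[16,4],[19,0],[22,1],[22,3],[23,3],[25,1],[25,3],[26,3],[28,3],[29,4],[32,0],[36,1],[36,3],[37,3],[38,3],[40,3],[41,4],[44,0]]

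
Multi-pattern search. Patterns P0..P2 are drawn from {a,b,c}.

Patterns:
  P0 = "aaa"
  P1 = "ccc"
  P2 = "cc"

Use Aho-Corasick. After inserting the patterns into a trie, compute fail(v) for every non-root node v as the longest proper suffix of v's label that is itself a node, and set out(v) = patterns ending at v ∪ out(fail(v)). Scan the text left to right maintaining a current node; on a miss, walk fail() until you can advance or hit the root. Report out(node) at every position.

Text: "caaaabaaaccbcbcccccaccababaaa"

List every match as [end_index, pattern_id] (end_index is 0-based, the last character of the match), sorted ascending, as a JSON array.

Build automaton:
Trie (insert patterns):
  n0 'ε': a→1 c→4
  n1 'a': a→2
  n2 'aa': a→3
  n3 'aaa': ·  [P0 ends]
  n4 'c': c→5
  n5 'cc': c→6  [P2 ends]
  n6 'ccc': ·  [P1 ends]

BFS fail/out derivation:
  fail(1) 'a': from fail(0)=0 chase 'a': 0 ⇒ 0;  out=∅∪out(0)=∅
  fail(4) 'c': from fail(0)=0 chase 'c': 0 ⇒ 0;  out=∅∪out(0)=∅
  fail(2) 'aa': from fail(1)=0 chase 'a': 0 ⇒ 1;  out=∅∪out(1)=∅
  fail(5) 'cc': from fail(4)=0 chase 'c': 0 ⇒ 4;  out={2}∪out(4)={2}
  fail(3) 'aaa': from fail(2)=1 chase 'a': 1 ⇒ 2;  out={0}∪out(2)={0}
  fail(6) 'ccc': from fail(5)=4 chase 'c': 4 ⇒ 5;  out={1}∪out(5)={1,2}

Scan:
i=0 'c': node 0→4
i=1 'a': node 4→1 (via fail)
i=2 'a': node 1→2
i=3 'a': node 2→3  → match P0@[1:3]
i=4 'a': node 3→3 (via fail)  → match P0@[2:4]
i=5 'b': node 3→0 (via fail)
i=6 'a': node 0→1
i=7 'a': node 1→2
i=8 'a': node 2→3  → match P0@[6:8]
i=9 'c': node 3→4 (via fail)
i=10 'c': node 4→5  → match P2@[9:10]
i=11 'b': node 5→0 (via fail)
i=12 'c': node 0→4
i=13 'b': node 4→0 (via fail)
i=14 'c': node 0→4
i=15 'c': node 4→5  → match P2@[14:15]
i=16 'c': node 5→6  → match P1@[14:16],P2@[15:16]
i=17 'c': node 6→6 (via fail)  → match P1@[15:17],P2@[16:17]
i=18 'c': node 6→6 (via fail)  → match P1@[16:18],P2@[17:18]
i=19 'a': node 6→1 (via fail)
i=20 'c': node 1→4 (via fail)
i=21 'c': node 4→5  → match P2@[20:21]
i=22 'a': node 5→1 (via fail)
i=23 'b': node 1→0 (via fail)
i=24 'a': node 0→1
i=25 'b': node 1→0 (via fail)
i=26 'a': node 0→1
i=27 'a': node 1→2
i=28 'a': node 2→3  → match P0@[26:28]

Matches: [[3,0],[4,0],[8,0],[10,2],[15,2],[16,1],[16,2],[17,1],[17,2],[18,1],[18,2],[21,2],[28,0]]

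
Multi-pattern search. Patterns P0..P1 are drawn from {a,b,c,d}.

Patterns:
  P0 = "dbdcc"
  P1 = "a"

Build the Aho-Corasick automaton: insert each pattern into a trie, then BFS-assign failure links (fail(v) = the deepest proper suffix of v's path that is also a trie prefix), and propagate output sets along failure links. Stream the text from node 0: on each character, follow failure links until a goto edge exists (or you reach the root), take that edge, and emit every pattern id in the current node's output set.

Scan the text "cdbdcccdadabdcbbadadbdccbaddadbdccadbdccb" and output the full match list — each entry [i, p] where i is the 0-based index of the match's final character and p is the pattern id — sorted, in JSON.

Construct AC machine:
Trie nodes:
  0='ε' goto a→6 d→1
  1='d' goto b→2
  2='db' goto d→3
  3='dbd' goto c→4
  4='dbdc' goto c→5
  5='dbdcc' goto ·  [P0 ends]
  6='a' goto ·  [P1 ends]

Failure links (BFS by depth):
  fail(1) 'd': from fail(0)=0 chase 'd': 0 ⇒ 0;  out=∅∪out(0)=∅
  fail(6) 'a': from fail(0)=0 chase 'a': 0 ⇒ 0;  out={1}∪out(0)={1}
  fail(2) 'db': from fail(1)=0 chase 'b': 0 ⇒ 0;  out=∅∪out(0)=∅
  fail(3) 'dbd': from fail(2)=0 chase 'd': 0 ⇒ 1;  out=∅∪out(1)=∅
  fail(4) 'dbdc': from fail(3)=1 chase 'c': 1→0 ⇒ 0;  out=∅∪out(0)=∅
  fail(5) 'dbdcc': from fail(4)=0 chase 'c': 0 ⇒ 0;  out={0}∪out(0)={0}

Run:
i=0 'c': node 0→0
i=1 'd': node 0→1
i=2 'b': node 1→2
i=3 'd': node 2→3
i=4 'c': node 3→4
i=5 'c': node 4→5  ** P0@[1:5]
i=6 'c': node 5→0 ·f
i=7 'd': node 0→1
i=8 'a': node 1→6 ·f  ** P1@[8:8]
i=9 'd': node 6→1 ·f
i=10 'a': node 1→6 ·f  ** P1@[10:10]
i=11 'b': node 6→0 ·f
i=12 'd': node 0→1
i=13 'c': node 1→0 ·f
i=14 'b': node 0→0
i=15 'b': node 0→0
i=16 'a': node 0→6  ** P1@[16:16]
i=17 'd': node 6→1 ·f
i=18 'a': node 1→6 ·f  ** P1@[18:18]
i=19 'd': node 6→1 ·f
i=20 'b': node 1→2
i=21 'd': node 2→3
i=22 'c': node 3→4
i=23 'c': node 4→5  ** P0@[19:23]
i=24 'b': node 5→0 ·f
i=25 'a': node 0→6  ** P1@[25:25]
i=26 'd': node 6→1 ·f
i=27 'd': node 1→1 ·f
i=28 'a': node 1→6 ·f  ** P1@[28:28]
i=29 'd': node 6→1 ·f
i=30 'b': node 1→2
i=31 'd': node 2→3
i=32 'c': node 3→4
i=33 'c': node 4→5  ** P0@[29:33]
i=34 'a': node 5→6 ·f  ** P1@[34:34]
i=35 'd': node 6→1 ·f
i=36 'b': node 1→2
i=37 'd': node 2→3
i=38 'c': node 3→4
i=39 'c': node 4→5  ** P0@[35:39]
i=40 'b': node 5→0 ·f

Matches: [[5,0],[8,1],[10,1],[16,1],[18,1],[23,0],[25,1],[28,1],[33,0],[34,1],[39,0]]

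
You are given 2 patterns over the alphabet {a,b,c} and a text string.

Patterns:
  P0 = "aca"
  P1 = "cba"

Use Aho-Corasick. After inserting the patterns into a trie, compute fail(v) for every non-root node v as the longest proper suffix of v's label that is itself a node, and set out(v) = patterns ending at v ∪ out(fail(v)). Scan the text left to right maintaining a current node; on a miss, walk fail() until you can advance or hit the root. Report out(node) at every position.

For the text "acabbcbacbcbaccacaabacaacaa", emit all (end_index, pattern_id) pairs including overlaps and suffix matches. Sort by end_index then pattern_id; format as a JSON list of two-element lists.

Build:
Trie nodes:
  n0 'ε': a→1 c→4
  n1 'a': c→2
  n2 'ac': a→3
  n3 'aca': ·  ←P0
  n4 'c': b→5
  n5 'cb': a→6
  n6 'cba': ·  ←P1

BFS fail/out derivation:
  n1('a'): parent n0 fail=0; on 'a' 0 → fail=0;  out ∅∪∅=∅
  n4('c'): parent n0 fail=0; on 'c' 0 → fail=0;  out ∅∪∅=∅
  n2('ac'): parent n1 fail=0; on 'c' 0 → fail=4;  out ∅∪∅=∅
  n5('cb'): parent n4 fail=0; on 'b' 0 → fail=0;  out ∅∪∅=∅
  n3('aca'): parent n2 fail=4; on 'a' 4→0 → fail=1;  out {0}∪∅={0}
  n6('cba'): parent n5 fail=0; on 'a' 0 → fail=1;  out {1}∪∅={1}

Run:
pos 0 'a': at 1
pos 1 'c': at 2
pos 2 'a': at 3  ** P0@[0:2]
pos 3 'b': at 0 (via fail)
pos 4 'b': at 0
pos 5 'c': at 4
pos 6 'b': at 5
pos 7 'a': at 6  ** P1@[5:7]
pos 8 'c': at 2 (via fail)
pos 9 'b': at 5 (via fail)
pos 10 'c': at 4 (via fail)
pos 11 'b': at 5
pos 12 'a': at 6  ** P1@[10:12]
pos 13 'c': at 2 (via fail)
pos 14 'c': at 4 (via fail)
pos 15 'a': at 1 (via fail)
pos 16 'c': at 2
pos 17 'a': at 3  ** P0@[15:17]
pos 18 'a': at 1 (via fail)
pos 19 'b': at 0 (via fail)
pos 20 'a': at 1
pos 21 'c': at 2
pos 22 'a': at 3  ** P0@[20:22]
pos 23 'a': at 1 (via fail)
pos 24 'c': at 2
pos 25 'a': at 3  ** P0@[23:25]
pos 26 'a': at 1 (via fail)

All matches (sorted): [[2,0],[7,1],[12,1],[17,0],[22,0],[25,0]]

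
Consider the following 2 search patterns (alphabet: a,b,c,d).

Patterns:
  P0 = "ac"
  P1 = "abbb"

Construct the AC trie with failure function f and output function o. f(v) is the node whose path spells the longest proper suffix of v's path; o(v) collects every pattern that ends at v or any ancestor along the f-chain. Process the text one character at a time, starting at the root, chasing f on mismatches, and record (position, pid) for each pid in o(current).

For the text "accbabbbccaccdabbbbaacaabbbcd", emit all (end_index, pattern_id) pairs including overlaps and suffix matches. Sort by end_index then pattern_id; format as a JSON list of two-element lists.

Build automaton:
Trie (insert patterns):
  n0 'ε': a→1
  n1 'a': b→3 c→2
  n2 'ac': ·  [P0 ends]
  n3 'ab': b→4
  n4 'abb': b→5
  n5 'abbb': ·  [P1 ends]

BFS fail/out derivation:
  n1('a'): parent n0 fail=0; on 'a' 0 → fail=0;  out ∅∪∅=∅
  n2('ac'): parent n1 fail=0; on 'c' 0 → fail=0;  out {0}∪∅={0}
  n3('ab'): parent n1 fail=0; on 'b' 0 → fail=0;  out ∅∪∅=∅
  n4('abb'): parent n3 fail=0; on 'b' 0 → fail=0;  out ∅∪∅=∅
  n5('abbb'): parent n4 fail=0; on 'b' 0 → fail=0;  out {1}∪∅={1}

Run:
pos 0 'a': at 1
pos 1 'c': at 2  emit P0@[0:1]
pos 2 'c': at 0 ·f
pos 3 'b': at 0
pos 4 'a': at 1
pos 5 'b': at 3
pos 6 'b': at 4
pos 7 'b': at 5  emit P1@[4:7]
pos 8 'c': at 0 ·f
pos 9 'c': at 0
pos 10 'a': at 1
pos 11 'c': at 2  emit P0@[10:11]
pos 12 'c': at 0 ·f
pos 13 'd': at 0
pos 14 'a': at 1
pos 15 'b': at 3
pos 16 'b': at 4
pos 17 'b': at 5  emit P1@[14:17]
pos 18 'b': at 0 ·f
pos 19 'a': at 1
pos 20 'a': at 1 ·f
pos 21 'c': at 2  emit P0@[20:21]
pos 22 'a': at 1 ·f
pos 23 'a': at 1 ·f
pos 24 'b': at 3
pos 25 'b': at 4
pos 26 'b': at 5  emit P1@[23:26]
pos 27 'c': at 0 ·f
pos 28 'd': at 0

Result: [[1,0],[7,1],[11,0],[17,1],[21,0],[26,1]]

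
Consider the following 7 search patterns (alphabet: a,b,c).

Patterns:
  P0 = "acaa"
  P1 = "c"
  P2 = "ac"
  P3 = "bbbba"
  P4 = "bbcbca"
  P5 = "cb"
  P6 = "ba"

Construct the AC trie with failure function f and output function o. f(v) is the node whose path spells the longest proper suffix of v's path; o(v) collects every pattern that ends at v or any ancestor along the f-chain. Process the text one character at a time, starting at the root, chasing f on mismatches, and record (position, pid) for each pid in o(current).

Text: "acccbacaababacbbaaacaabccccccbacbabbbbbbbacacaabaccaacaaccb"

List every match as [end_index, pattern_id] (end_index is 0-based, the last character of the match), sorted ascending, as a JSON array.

Build:
Trie (insert patterns):
  0='ε' goto a→1 b→6 c→5
  1='a' goto c→2
  2='ac' goto a→3  ←P2
  3='aca' goto a→4
  4='acaa' goto ·  ←P0
  5='c' goto b→15  ←P1
  6='b' goto a→16 b→7
  7='bb' goto b→8 c→11
  8='bbb' goto b→9
  9='bbbb' goto a→10
  10='bbbba' goto ·  ←P3
  11='bbc' goto b→12
  12='bbcb' goto c→13
  13='bbcbc' goto a→14
  14='bbcbca' goto ·  ←P4
  15='cb' goto ·  ←P5
  16='ba' goto ·  ←P6

Failure links (BFS by depth):
  n1('a'): parent n0 fail=0; on 'a' 0 → fail=0;  out ∅∪∅=∅
  n5('c'): parent n0 fail=0; on 'c' 0 → fail=0;  out {1}∪∅={1}
  n6('b'): parent n0 fail=0; on 'b' 0 → fail=0;  out ∅∪∅=∅
  n2('ac'): parent n1 fail=0; on 'c' 0 → fail=5;  out {2}∪{1}={1,2}
  n7('bb'): parent n6 fail=0; on 'b' 0 → fail=6;  out ∅∪∅=∅
  n15('cb'): parent n5 fail=0; on 'b' 0 → fail=6;  out {5}∪∅={5}
  n16('ba'): parent n6 fail=0; on 'a' 0 → fail=1;  out {6}∪∅={6}
  n3('aca'): parent n2 fail=5; on 'a' 5→0 → fail=1;  out ∅∪∅=∅
  n8('bbb'): parent n7 fail=6; on 'b' 6 → fail=7;  out ∅∪∅=∅
  n11('bbc'): parent n7 fail=6; on 'c' 6→0 → fail=5;  out ∅∪{1}={1}
  n4('acaa'): parent n3 fail=1; on 'a' 1→0 → fail=1;  out {0}∪∅={0}
  n9('bbbb'): parent n8 fail=7; on 'b' 7 → fail=8;  out ∅∪∅=∅
  n12('bbcb'): parent n11 fail=5; on 'b' 5 → fail=15;  out ∅∪{5}={5}
  n10('bbbba'): parent n9 fail=8; on 'a' 8→7→6 → fail=16;  out {3}∪{6}={3,6}
  n13('bbcbc'): parent n12 fail=15; on 'c' 15→6→0 → fail=5;  out ∅∪{1}={1}
  n14('bbcbca'): parent n13 fail=5; on 'a' 5→0 → fail=1;  out {4}∪∅={4}

Run:
i=0 'a': node 0→1
i=1 'c': node 1→2  ** P1@[1:1],P2@[0:1]
i=2 'c': node 2→5 (via fail)  ** P1@[2:2]
i=3 'c': node 5→5 (via fail)  ** P1@[3:3]
i=4 'b': node 5→15  ** P5@[3:4]
i=5 'a': node 15→16 (via fail)  ** P6@[4:5]
i=6 'c': node 16→2 (via fail)  ** P1@[6:6],P2@[5:6]
i=7 'a': node 2→3
i=8 'a': node 3→4  ** P0@[5:8]
i=9 'b': node 4→6 (via fail)
i=10 'a': node 6→16  ** P6@[9:10]
i=11 'b': node 16→6 (via fail)
i=12 'a': node 6→16  ** P6@[11:12]
i=13 'c': node 16→2 (via fail)  ** P1@[13:13],P2@[12:13]
i=14 'b': node 2→15 (via fail)  ** P5@[13:14]
i=15 'b': node 15→7 (via fail)
i=16 'a': node 7→16 (via fail)  ** P6@[15:16]
i=17 'a': node 16→1 (via fail)
i=18 'a': node 1→1 (via fail)
i=19 'c': node 1→2  ** P1@[19:19],P2@[18:19]
i=20 'a': node 2→3
i=21 'a': node 3→4  ** P0@[18:21]
i=22 'b': node 4→6 (via fail)
i=23 'c': node 6→5 (via fail)  ** P1@[23:23]
i=24 'c': node 5→5 (via fail)  ** P1@[24:24]
i=25 'c': node 5→5 (via fail)  ** P1@[25:25]
i=26 'c': node 5→5 (via fail)  ** P1@[26:26]
i=27 'c': node 5→5 (via fail)  ** P1@[27:27]
i=28 'c': node 5→5 (via fail)  ** P1@[28:28]
i=29 'b': node 5→15  ** P5@[28:29]
i=30 'a': node 15→16 (via fail)  ** P6@[29:30]
i=31 'c': node 16→2 (via fail)  ** P1@[31:31],P2@[30:31]
i=32 'b': node 2→15 (via fail)  ** P5@[31:32]
i=33 'a': node 15→16 (via fail)  ** P6@[32:33]
i=34 'b': node 16→6 (via fail)
i=35 'b': node 6→7
i=36 'b': node 7→8
i=37 'b': node 8→9
i=38 'b': node 9→9 (via fail)
i=39 'b': node 9→9 (via fail)
i=40 'b': node 9→9 (via fail)
i=41 'a': node 9→10  ** P3@[37:41],P6@[40:41]
i=42 'c': node 10→2 (via fail)  ** P1@[42:42],P2@[41:42]
i=43 'a': node 2→3
i=44 'c': node 3→2 (via fail)  ** P1@[44:44],P2@[43:44]
i=45 'a': node 2→3
i=46 'a': node 3→4  ** P0@[43:46]
i=47 'b': node 4→6 (via fail)
i=48 'a': node 6→16  ** P6@[47:48]
i=49 'c': node 16→2 (via fail)  ** P1@[49:49],P2@[48:49]
i=50 'c': node 2→5 (via fail)  ** P1@[50:50]
i=51 'a': node 5→1 (via fail)
i=52 'a': node 1→1 (via fail)
i=53 'c': node 1→2  ** P1@[53:53],P2@[52:53]
i=54 'a': node 2→3
i=55 'a': node 3→4  ** P0@[52:55]
i=56 'c': node 4→2 (via fail)  ** P1@[56:56],P2@[55:56]
i=57 'c': node 2→5 (via fail)  ** P1@[57:57]
i=58 'b': node 5→15  ** P5@[57:58]

All matches (sorted): [[1,1],[1,2],[2,1],[3,1],[4,5],[5,6],[6,1],[6,2],[8,0],[10,6],[12,6],[13,1],[13,2],[14,5],[16,6],[19,1],[19,2],[21,0],[23,1],[24,1],[25,1],[26,1],[27,1],[28,1],[29,5],[30,6],[31,1],[31,2],[32,5],[33,6],[41,3],[41,6],[42,1],[42,2],[44,1],[44,2],[46,0],[48,6],[49,1],[49,2],[50,1],[53,1],[53,2],[55,0],[56,1],[56,2],[57,1],[58,5]]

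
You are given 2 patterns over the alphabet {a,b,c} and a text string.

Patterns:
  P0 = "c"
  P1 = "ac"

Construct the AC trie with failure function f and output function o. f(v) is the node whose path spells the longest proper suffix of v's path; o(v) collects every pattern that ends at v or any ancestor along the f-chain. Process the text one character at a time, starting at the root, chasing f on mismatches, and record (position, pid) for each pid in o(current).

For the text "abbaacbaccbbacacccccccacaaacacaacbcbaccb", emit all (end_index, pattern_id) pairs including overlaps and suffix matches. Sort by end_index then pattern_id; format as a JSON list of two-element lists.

Build automaton:
Trie (insert patterns):
  n0 'ε': a→2 c→1
  n1 'c': ·  ←P0
  n2 'a': c→3
  n3 'ac': ·  ←P1

Failure links (BFS by depth):
  n1('c'): parent n0 fail=0; on 'c' 0 → fail=0;  out {0}∪∅={0}
  n2('a'): parent n0 fail=0; on 'a' 0 → fail=0;  out ∅∪∅=∅
  n3('ac'): parent n2 fail=0; on 'c' 0 → fail=1;  out {1}∪{0}={0,1}

Text stream:
[0] read 'a'  n0⇒n2
[1] read 'b'  n2⇒n0 ·f
[2] read 'b'  n0⇒n0
[3] read 'a'  n0⇒n2
[4] read 'a'  n2⇒n2 ·f
[5] read 'c'  n2⇒n3  emit P0@[5:5],P1@[4:5]
[6] read 'b'  n3⇒n0 ·f
[7] read 'a'  n0⇒n2
[8] read 'c'  n2⇒n3  emit P0@[8:8],P1@[7:8]
[9] read 'c'  n3⇒n1 ·f  emit P0@[9:9]
[10] read 'b'  n1⇒n0 ·f
[11] read 'b'  n0⇒n0
[12] read 'a'  n0⇒n2
[13] read 'c'  n2⇒n3  emit P0@[13:13],P1@[12:13]
[14] read 'a'  n3⇒n2 ·f
[15] read 'c'  n2⇒n3  emit P0@[15:15],P1@[14:15]
[16] read 'c'  n3⇒n1 ·f  emit P0@[16:16]
[17] read 'c'  n1⇒n1 ·f  emit P0@[17:17]
[18] read 'c'  n1⇒n1 ·f  emit P0@[18:18]
[19] read 'c'  n1⇒n1 ·f  emit P0@[19:19]
[20] read 'c'  n1⇒n1 ·f  emit P0@[20:20]
[21] read 'c'  n1⇒n1 ·f  emit P0@[21:21]
[22] read 'a'  n1⇒n2 ·f
[23] read 'c'  n2⇒n3  emit P0@[23:23],P1@[22:23]
[24] read 'a'  n3⇒n2 ·f
[25] read 'a'  n2⇒n2 ·f
[26] read 'a'  n2⇒n2 ·f
[27] read 'c'  n2⇒n3  emit P0@[27:27],P1@[26:27]
[28] read 'a'  n3⇒n2 ·f
[29] read 'c'  n2⇒n3  emit P0@[29:29],P1@[28:29]
[30] read 'a'  n3⇒n2 ·f
[31] read 'a'  n2⇒n2 ·f
[32] read 'c'  n2⇒n3  emit P0@[32:32],P1@[31:32]
[33] read 'b'  n3⇒n0 ·f
[34] read 'c'  n0⇒n1  emit P0@[34:34]
[35] read 'b'  n1⇒n0 ·f
[36] read 'a'  n0⇒n2
[37] read 'c'  n2⇒n3  emit P0@[37:37],P1@[36:37]
[38] read 'c'  n3⇒n1 ·f  emit P0@[38:38]
[39] read 'b'  n1⇒n0 ·f

Matches: [[5,0],[5,1],[8,0],[8,1],[9,0],[13,0],[13,1],[15,0],[15,1],[16,0],[17,0],[18,0],[19,0],[20,0],[21,0],[23,0],[23,1],[27,0],[27,1],[29,0],[29,1],[32,0],[32,1],[34,0],[37,0],[37,1],[38,0]]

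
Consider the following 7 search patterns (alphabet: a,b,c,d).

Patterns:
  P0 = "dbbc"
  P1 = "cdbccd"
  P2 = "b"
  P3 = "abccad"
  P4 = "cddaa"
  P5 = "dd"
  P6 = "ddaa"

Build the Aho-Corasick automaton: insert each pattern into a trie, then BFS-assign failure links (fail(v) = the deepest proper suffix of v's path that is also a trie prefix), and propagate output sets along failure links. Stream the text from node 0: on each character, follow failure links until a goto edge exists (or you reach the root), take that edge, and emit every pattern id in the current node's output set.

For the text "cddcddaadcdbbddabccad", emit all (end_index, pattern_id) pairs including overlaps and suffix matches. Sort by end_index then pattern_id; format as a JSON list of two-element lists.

Construct AC machine:
Trie nodes:
  n0 'ε': a→12 b→11 c→5 d→1
  n1 'd': b→2 d→21
  n2 'db': b→3
  n3 'dbb': c→4
  n4 'dbbc': ·  [P0 ends]
  n5 'c': d→6
  n6 'cd': b→7 d→18
  n7 'cdb': c→8
  n8 'cdbc': c→9
  n9 'cdbcc': d→10
  n10 'cdbccd': ·  [P1 ends]
  n11 'b': ·  [P2 ends]
  n12 'a': b→13
  n13 'ab': c→14
  n14 'abc': c→15
  n15 'abcc': a→16
  n16 'abcca': d→17
  n17 'abccad': ·  [P3 ends]
  n18 'cdd': a→19
  n19 'cdda': a→20
  n20 'cddaa': ·  [P4 ends]
  n21 'dd': a→22  [P5 ends]
  n22 'dda': a→23
  n23 'ddaa': ·  [P6 ends]

Failure links (BFS by depth):
  fail(1) 'd': from fail(0)=0 chase 'd': 0 ⇒ 0;  out=∅∪out(0)=∅
  fail(5) 'c': from fail(0)=0 chase 'c': 0 ⇒ 0;  out=∅∪out(0)=∅
  fail(11) 'b': from fail(0)=0 chase 'b': 0 ⇒ 0;  out={2}∪out(0)={2}
  fail(12) 'a': from fail(0)=0 chase 'a': 0 ⇒ 0;  out=∅∪out(0)=∅
  fail(2) 'db': from fail(1)=0 chase 'b': 0 ⇒ 11;  out=∅∪out(11)={2}
  fail(6) 'cd': from fail(5)=0 chase 'd': 0 ⇒ 1;  out=∅∪out(1)=∅
  fail(13) 'ab': from fail(12)=0 chase 'b': 0 ⇒ 11;  out=∅∪out(11)={2}
  fail(21) 'dd': from fail(1)=0 chase 'd': 0 ⇒ 1;  out={5}∪out(1)={5}
  fail(3) 'dbb': from fail(2)=11 chase 'b': 11→0 ⇒ 11;  out=∅∪out(11)={2}
  fail(7) 'cdb': from fail(6)=1 chase 'b': 1 ⇒ 2;  out=∅∪out(2)={2}
  fail(14) 'abc': from fail(13)=11 chase 'c': 11→0 ⇒ 5;  out=∅∪out(5)=∅
  fail(18) 'cdd': from fail(6)=1 chase 'd': 1 ⇒ 21;  out=∅∪out(21)={5}
  fail(22) 'dda': from fail(21)=1 chase 'a': 1→0 ⇒ 12;  out=∅∪out(12)=∅
  fail(4) 'dbbc': from fail(3)=11 chase 'c': 11→0 ⇒ 5;  out={0}∪out(5)={0}
  fail(8) 'cdbc': from fail(7)=2 chase 'c': 2→11→0 ⇒ 5;  out=∅∪out(5)=∅
  fail(15) 'abcc': from fail(14)=5 chase 'c': 5→0 ⇒ 5;  out=∅∪out(5)=∅
  fail(19) 'cdda': from fail(18)=21 chase 'a': 21 ⇒ 22;  out=∅∪out(22)=∅
  fail(23) 'ddaa': from fail(22)=12 chase 'a': 12→0 ⇒ 12;  out={6}∪out(12)={6}
  fail(9) 'cdbcc': from fail(8)=5 chase 'c': 5→0 ⇒ 5;  out=∅∪out(5)=∅
  fail(16) 'abcca': from fail(15)=5 chase 'a': 5→0 ⇒ 12;  out=∅∪out(12)=∅
  fail(20) 'cddaa': from fail(19)=22 chase 'a': 22 ⇒ 23;  out={4}∪out(23)={4,6}
  fail(10) 'cdbccd': from fail(9)=5 chase 'd': 5 ⇒ 6;  out={1}∪out(6)={1}
  fail(17) 'abccad': from fail(16)=12 chase 'd': 12→0 ⇒ 1;  out={3}∪out(1)={3}

Scan:
pos 0 'c': at 5
pos 1 'd': at 6
pos 2 'd': at 18  emit P5@[1:2]
pos 3 'c': at 5 ·f
pos 4 'd': at 6
pos 5 'd': at 18  emit P5@[4:5]
pos 6 'a': at 19
pos 7 'a': at 20  emit P4@[3:7],P6@[4:7]
pos 8 'd': at 1 ·f
pos 9 'c': at 5 ·f
pos 10 'd': at 6
pos 11 'b': at 7  emit P2@[11:11]
pos 12 'b': at 3 ·f  emit P2@[12:12]
pos 13 'd': at 1 ·f
pos 14 'd': at 21  emit P5@[13:14]
pos 15 'a': at 22
pos 16 'b': at 13 ·f  emit P2@[16:16]
pos 17 'c': at 14
pos 18 'c': at 15
pos 19 'a': at 16
pos 20 'd': at 17  emit P3@[15:20]

Matches: [[2,5],[5,5],[7,4],[7,6],[11,2],[12,2],[14,5],[16,2],[20,3]]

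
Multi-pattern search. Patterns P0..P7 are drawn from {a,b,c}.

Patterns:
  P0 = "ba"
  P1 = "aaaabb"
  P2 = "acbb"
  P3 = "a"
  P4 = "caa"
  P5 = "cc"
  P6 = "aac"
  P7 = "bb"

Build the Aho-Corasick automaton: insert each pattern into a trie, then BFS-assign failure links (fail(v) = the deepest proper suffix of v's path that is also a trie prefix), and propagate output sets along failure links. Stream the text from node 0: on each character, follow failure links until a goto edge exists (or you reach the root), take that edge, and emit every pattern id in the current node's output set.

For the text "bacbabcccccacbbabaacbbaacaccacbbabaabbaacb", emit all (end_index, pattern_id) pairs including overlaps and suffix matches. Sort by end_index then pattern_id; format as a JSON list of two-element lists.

Construct AC machine:
Trie nodes:
  n0 'ε': a→3 b→1 c→12
  n1 'b': a→2 b→17
  n2 'ba': ·  [P0 ends]
  n3 'a': a→4 c→9  [P3 ends]
  n4 'aa': a→5 c→16
  n5 'aaa': a→6
  n6 'aaaa': b→7
  n7 'aaaab': b→8
  n8 'aaaabb': ·  [P1 ends]
  n9 'ac': b→10
  n10 'acb': b→11
  n11 'acbb': ·  [P2 ends]
  n12 'c': a→13 c→15
  n13 'ca': a→14
  n14 'caa': ·  [P4 ends]
  n15 'cc': ·  [P5 ends]
  n16 'aac': ·  [P6 ends]
  n17 'bb': ·  [P7 ends]

BFS fail/out derivation:
  fail(1) 'b': from fail(0)=0 chase 'b': 0 ⇒ 0;  out=∅∪out(0)=∅
  fail(3) 'a': from fail(0)=0 chase 'a': 0 ⇒ 0;  out={3}∪out(0)={3}
  fail(12) 'c': from fail(0)=0 chase 'c': 0 ⇒ 0;  out=∅∪out(0)=∅
  fail(2) 'ba': from fail(1)=0 chase 'a': 0 ⇒ 3;  out={0}∪out(3)={0,3}
  fail(4) 'aa': from fail(3)=0 chase 'a': 0 ⇒ 3;  out=∅∪out(3)={3}
  fail(9) 'ac': from fail(3)=0 chase 'c': 0 ⇒ 12;  out=∅∪out(12)=∅
  fail(13) 'ca': from fail(12)=0 chase 'a': 0 ⇒ 3;  out=∅∪out(3)={3}
  fail(15) 'cc': from fail(12)=0 chase 'c': 0 ⇒ 12;  out={5}∪out(12)={5}
  fail(17) 'bb': from fail(1)=0 chase 'b': 0 ⇒ 1;  out={7}∪out(1)={7}
  fail(5) 'aaa': from fail(4)=3 chase 'a': 3 ⇒ 4;  out=∅∪out(4)={3}
  fail(10) 'acb': from fail(9)=12 chase 'b': 12→0 ⇒ 1;  out=∅∪out(1)=∅
  fail(14) 'caa': from fail(13)=3 chase 'a': 3 ⇒ 4;  out={4}∪out(4)={3,4}
  fail(16) 'aac': from fail(4)=3 chase 'c': 3 ⇒ 9;  out={6}∪out(9)={6}
  fail(6) 'aaaa': from fail(5)=4 chase 'a': 4 ⇒ 5;  out=∅∪out(5)={3}
  fail(11) 'acbb': from fail(10)=1 chase 'b': 1 ⇒ 17;  out={2}∪out(17)={2,7}
  fail(7) 'aaaab': from fail(6)=5 chase 'b': 5→4→3→0 ⇒ 1;  out=∅∪out(1)=∅
  fail(8) 'aaaabb': from fail(7)=1 chase 'b': 1 ⇒ 17;  out={1}∪out(17)={1,7}

Run:
i=0 'b': node 0→1
i=1 'a': node 1→2  → match P0@[0:1],P3@[1:1]
i=2 'c': node 2→9 (via fail)
i=3 'b': node 9→10
i=4 'a': node 10→2 (via fail)  → match P0@[3:4],P3@[4:4]
i=5 'b': node 2→1 (via fail)
i=6 'c': node 1→12 (via fail)
i=7 'c': node 12→15  → match P5@[6:7]
i=8 'c': node 15→15 (via fail)  → match P5@[7:8]
i=9 'c': node 15→15 (via fail)  → match P5@[8:9]
i=10 'c': node 15→15 (via fail)  → match P5@[9:10]
i=11 'a': node 15→13 (via fail)  → match P3@[11:11]
i=12 'c': node 13→9 (via fail)
i=13 'b': node 9→10
i=14 'b': node 10→11  → match P2@[11:14],P7@[13:14]
i=15 'a': node 11→2 (via fail)  → match P0@[14:15],P3@[15:15]
i=16 'b': node 2→1 (via fail)
i=17 'a': node 1→2  → match P0@[16:17],P3@[17:17]
i=18 'a': node 2→4 (via fail)  → match P3@[18:18]
i=19 'c': node 4→16  → match P6@[17:19]
i=20 'b': node 16→10 (via fail)
i=21 'b': node 10→11  → match P2@[18:21],P7@[20:21]
i=22 'a': node 11→2 (via fail)  → match P0@[21:22],P3@[22:22]
i=23 'a': node 2→4 (via fail)  → match P3@[23:23]
i=24 'c': node 4→16  → match P6@[22:24]
i=25 'a': node 16→13 (via fail)  → match P3@[25:25]
i=26 'c': node 13→9 (via fail)
i=27 'c': node 9→15 (via fail)  → match P5@[26:27]
i=28 'a': node 15→13 (via fail)  → match P3@[28:28]
i=29 'c': node 13→9 (via fail)
i=30 'b': node 9→10
i=31 'b': node 10→11  → match P2@[28:31],P7@[30:31]
i=32 'a': node 11→2 (via fail)  → match P0@[31:32],P3@[32:32]
i=33 'b': node 2→1 (via fail)
i=34 'a': node 1→2  → match P0@[33:34],P3@[34:34]
i=35 'a': node 2→4 (via fail)  → match P3@[35:35]
i=36 'b': node 4→1 (via fail)
i=37 'b': node 1→17  → match P7@[36:37]
i=38 'a': node 17→2 (via fail)  → match P0@[37:38],P3@[38:38]
i=39 'a': node 2→4 (via fail)  → match P3@[39:39]
i=40 'c': node 4→16  → match P6@[38:40]
i=41 'b': node 16→10 (via fail)

All matches (sorted): [[1,0],[1,3],[4,0],[4,3],[7,5],[8,5],[9,5],[10,5],[11,3],[14,2],[14,7],[15,0],[15,3],[17,0],[17,3],[18,3],[19,6],[21,2],[21,7],[22,0],[22,3],[23,3],[24,6],[25,3],[27,5],[28,3],[31,2],[31,7],[32,0],[32,3],[34,0],[34,3],[35,3],[37,7],[38,0],[38,3],[39,3],[40,6]]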